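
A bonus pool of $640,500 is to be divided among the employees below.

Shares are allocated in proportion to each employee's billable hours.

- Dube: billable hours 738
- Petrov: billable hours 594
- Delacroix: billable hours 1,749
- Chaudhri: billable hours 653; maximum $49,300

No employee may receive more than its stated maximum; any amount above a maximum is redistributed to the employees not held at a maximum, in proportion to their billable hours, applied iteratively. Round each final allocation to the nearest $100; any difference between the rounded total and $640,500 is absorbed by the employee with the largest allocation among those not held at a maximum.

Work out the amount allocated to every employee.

Sum of billable hours: 3,734.
Pro-rata shares before constraints: Dube 126,590.52; Petrov 101,889.93; Delacroix 300,009.24; Chaudhri 112,010.31.
Cap binds for Chaudhri ($49,300); residual $591,200 reallocated over remaining billable hours 3,081.
Redistributed shares: Dube 141,611.68 → $141,600; Petrov 113,980.14 → $114,000; Delacroix 335,608.18 → $335,600.

Dube: $141,600 | Petrov: $114,000 | Delacroix: $335,600 | Chaudhri: $49,300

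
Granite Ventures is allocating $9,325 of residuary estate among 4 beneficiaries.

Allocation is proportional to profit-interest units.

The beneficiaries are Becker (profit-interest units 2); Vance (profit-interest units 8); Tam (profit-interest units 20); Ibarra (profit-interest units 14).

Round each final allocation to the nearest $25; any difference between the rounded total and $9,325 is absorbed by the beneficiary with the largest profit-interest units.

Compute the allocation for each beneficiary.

Profit-interest units total: 44.
Proportional shares: Becker 2/44 × $9,325 = 423.86; Vance 8/44 × $9,325 = 1,695.45; Tam 20/44 × $9,325 = 4,238.64; Ibarra 14/44 × $9,325 = 2,967.05.
At nearest $25: Becker $425; Vance $1,700; Tam $4,250; Ibarra $2,975. Sum = $9,350.
Difference $9,325 − $9,350 = −$25 applied to largest profit-interest units (Tam): Tam becomes $4,225.

Becker: $425 | Vance: $1,700 | Tam: $4,225 | Ibarra: $2,975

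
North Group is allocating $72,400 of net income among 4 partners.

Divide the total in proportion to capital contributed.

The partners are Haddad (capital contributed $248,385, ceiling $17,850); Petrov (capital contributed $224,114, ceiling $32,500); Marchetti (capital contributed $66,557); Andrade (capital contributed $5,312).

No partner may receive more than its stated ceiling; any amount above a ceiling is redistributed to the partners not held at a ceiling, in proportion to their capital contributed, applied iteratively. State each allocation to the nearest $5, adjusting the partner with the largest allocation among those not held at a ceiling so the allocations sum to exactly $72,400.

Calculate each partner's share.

Capital contributed total: 544,368.
Pro-rata shares before constraints: Haddad 33,034.77; Petrov 29,806.77; Marchetti 8,851.97; Andrade 706.49.
Held at cap: Haddad ($17,850); balance $54,550 reallocated over remaining capital contributed 295,983.
Held at cap: Petrov ($32,500); balance $22,050 reallocated over remaining capital contributed 71,869.
Shares after redistribution: Marchetti 20,420.23 → $20,420; Andrade 1,629.77 → $1,630.

Haddad: $17,850 · Petrov: $32,500 · Marchetti: $20,420 · Andrade: $1,630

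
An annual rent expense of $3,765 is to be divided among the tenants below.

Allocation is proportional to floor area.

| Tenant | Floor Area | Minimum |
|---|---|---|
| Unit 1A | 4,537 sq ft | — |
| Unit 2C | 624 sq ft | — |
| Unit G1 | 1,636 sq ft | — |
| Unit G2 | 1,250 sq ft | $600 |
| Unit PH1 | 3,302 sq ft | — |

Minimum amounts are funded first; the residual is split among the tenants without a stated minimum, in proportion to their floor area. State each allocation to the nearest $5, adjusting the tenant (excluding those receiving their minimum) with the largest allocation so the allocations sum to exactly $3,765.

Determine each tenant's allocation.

Unit 1A: $1,420 | Unit 2C: $195 | Unit G1: $515 | Unit G2: $600 | Unit PH1: $1,035

Fund the minimums — Unit G2 $600. Remaining pool $3,165.
Remaining pool split over remaining floor area 10,099: Unit 1A 1,421.88 → $1,420; Unit 2C 195.56 → $195; Unit G1 512.72 → $515; Unit PH1 1,034.84 → $1,035.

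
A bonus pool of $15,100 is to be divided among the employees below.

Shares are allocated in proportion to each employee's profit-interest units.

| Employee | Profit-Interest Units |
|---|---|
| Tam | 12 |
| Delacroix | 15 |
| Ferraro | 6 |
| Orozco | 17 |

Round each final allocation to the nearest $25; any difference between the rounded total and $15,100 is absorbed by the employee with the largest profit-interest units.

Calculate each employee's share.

Tam: $3,625; Delacroix: $4,525; Ferraro: $1,800; Orozco: $5,150

Total profit-interest units = 12 + 15 + 6 + 17 = 50.
Raw shares: Tam 3,624.00; Delacroix 4,530.00; Ferraro 1,812.00; Orozco 5,134.00.
After rounding ($25): Tam $3,625; Delacroix $4,525; Ferraro $1,800; Orozco $5,125. Sum = $15,075.
Difference $15,100 − $15,075 = +$25 applied to largest profit-interest units (Orozco): Orozco becomes $5,150.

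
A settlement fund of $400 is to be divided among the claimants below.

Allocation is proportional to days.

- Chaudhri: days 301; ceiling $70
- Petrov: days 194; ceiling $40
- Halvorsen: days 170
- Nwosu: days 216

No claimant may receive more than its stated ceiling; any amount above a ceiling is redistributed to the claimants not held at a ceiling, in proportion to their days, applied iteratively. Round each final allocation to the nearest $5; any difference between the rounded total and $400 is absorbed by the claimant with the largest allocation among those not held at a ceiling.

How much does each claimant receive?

Total days = 881.
Unconstrained shares: Chaudhri 136.66; Petrov 88.08; Halvorsen 77.19; Nwosu 98.07.
Capped: Chaudhri ($70), Petrov ($40); residual $290 reallocated over remaining days 386.
Redistributed shares: Halvorsen 127.72 → $130; Nwosu 162.28 → $160.

Chaudhri: $70; Petrov: $40; Halvorsen: $130; Nwosu: $160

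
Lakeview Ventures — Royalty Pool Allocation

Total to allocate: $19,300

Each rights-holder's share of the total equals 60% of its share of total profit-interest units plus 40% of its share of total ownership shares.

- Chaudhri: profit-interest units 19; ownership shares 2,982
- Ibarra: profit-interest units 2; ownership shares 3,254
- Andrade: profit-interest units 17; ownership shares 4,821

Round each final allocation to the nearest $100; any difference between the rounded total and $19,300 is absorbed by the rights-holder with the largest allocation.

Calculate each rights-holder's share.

Chaudhri: $7,900 | Ibarra: $2,900 | Andrade: $8,500

Profit-interest units total 38; ownership shares total 11,057.
Composite weights (60% profit-interest units + 40% ownership shares): Chaudhri 0.4079; Ibarra 0.1493; Andrade 0.4428.
Pro-rata amounts: Chaudhri 7,872.03; Ibarra 2,881.42; Andrade 8,546.55.
Rounded to nearest $100: Chaudhri $7,900; Ibarra $2,900; Andrade $8,500. Sum = $19,300.
No rounding difference to absorb.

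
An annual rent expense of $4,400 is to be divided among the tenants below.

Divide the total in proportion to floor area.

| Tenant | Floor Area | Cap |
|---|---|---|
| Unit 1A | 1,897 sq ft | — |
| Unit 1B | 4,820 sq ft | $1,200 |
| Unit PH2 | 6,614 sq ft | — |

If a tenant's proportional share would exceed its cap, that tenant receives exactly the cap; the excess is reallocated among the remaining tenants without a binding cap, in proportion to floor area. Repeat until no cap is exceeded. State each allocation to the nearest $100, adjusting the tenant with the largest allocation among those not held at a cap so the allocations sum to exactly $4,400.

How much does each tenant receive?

Unit 1A: $700 | Unit 1B: $1,200 | Unit PH2: $2,500

Total floor area = 13,331.
Unconstrained shares: Unit 1A 626.12; Unit 1B 1,590.88; Unit PH2 2,183.00.
Held at cap: Unit 1B ($1,200); residual $3,200 reallocated over remaining floor area 8,511.
Remaining shares: Unit 1A 713.24 → $700; Unit PH2 2,486.76 → $2,500.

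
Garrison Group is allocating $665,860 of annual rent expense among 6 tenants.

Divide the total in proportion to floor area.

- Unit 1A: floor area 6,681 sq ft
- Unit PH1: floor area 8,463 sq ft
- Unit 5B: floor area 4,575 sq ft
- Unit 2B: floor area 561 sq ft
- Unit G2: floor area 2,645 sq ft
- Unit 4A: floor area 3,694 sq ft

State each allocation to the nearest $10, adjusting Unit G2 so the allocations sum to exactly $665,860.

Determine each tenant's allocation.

Unit 1A: $167,120 | Unit PH1: $211,700 | Unit 5B: $114,440 | Unit 2B: $14,030 | Unit G2: $66,170 | Unit 4A: $92,400

Total floor area = 26,619.
Raw shares: Unit 1A 6,681/26,619 × $665,860 = 167,121.63; Unit PH1 8,463/26,619 × $665,860 = 211,697.40; Unit 5B 4,575/26,619 × $665,860 = 114,441.17; Unit 2B 561/26,619 × $665,860 = 14,033.11; Unit G2 2,645/26,619 × $665,860 = 66,163.26; Unit 4A 3,694/26,619 × $665,860 = 92,403.43.
After rounding ($10): Unit 1A $167,120; Unit PH1 $211,700; Unit 5B $114,440; Unit 2B $14,030; Unit G2 $66,160; Unit 4A $92,400. Sum = $665,850.
Difference $665,860 − $665,850 = +$10 applied to Unit G2: Unit G2 becomes $66,170.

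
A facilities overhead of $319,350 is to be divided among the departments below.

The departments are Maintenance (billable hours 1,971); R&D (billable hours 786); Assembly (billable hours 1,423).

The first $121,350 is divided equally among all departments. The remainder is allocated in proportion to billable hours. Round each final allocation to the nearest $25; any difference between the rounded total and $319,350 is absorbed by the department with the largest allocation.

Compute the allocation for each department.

Maintenance: $133,825 | R&D: $77,675 | Assembly: $107,850

$121,350 shared equally gives $40,450 per department.
Remainder $198,000 by billable hours (total 4,180): Maintenance 93,363.16 → $93,375; R&D 37,231.58 → $37,225; Assembly 67,405.26 → $67,400.
Totals: Maintenance $40,450 + $93,375 = $133,825; R&D $40,450 + $37,225 = $77,675; Assembly $40,450 + $67,400 = $107,850.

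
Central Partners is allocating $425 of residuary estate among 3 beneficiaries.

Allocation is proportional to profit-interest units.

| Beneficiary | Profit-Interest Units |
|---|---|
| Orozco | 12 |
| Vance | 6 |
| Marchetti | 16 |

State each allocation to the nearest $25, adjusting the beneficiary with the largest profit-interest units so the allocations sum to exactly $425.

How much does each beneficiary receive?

Sum of profit-interest units: 12 + 6 + 16 = 34.
Raw shares: Orozco 150.00; Vance 75.00; Marchetti 200.00.
After rounding ($25): Orozco $150; Vance $75; Marchetti $200. Sum = $425.
No rounding difference to absorb.

Orozco: $150 | Vance: $75 | Marchetti: $200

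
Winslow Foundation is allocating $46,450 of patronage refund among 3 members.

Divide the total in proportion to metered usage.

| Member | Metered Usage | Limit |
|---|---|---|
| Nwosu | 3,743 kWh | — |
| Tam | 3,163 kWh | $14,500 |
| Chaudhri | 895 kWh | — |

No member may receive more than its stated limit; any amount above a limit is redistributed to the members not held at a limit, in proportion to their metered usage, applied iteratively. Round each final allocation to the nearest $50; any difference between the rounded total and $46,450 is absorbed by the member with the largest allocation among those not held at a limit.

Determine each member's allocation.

Nwosu: $25,800 · Tam: $14,500 · Chaudhri: $6,150

Combined metered usage = 7,801.
Pro-rata shares before constraints: Nwosu 22,287.19; Tam 18,833.66; Chaudhri 5,329.16.
Capped: Tam ($14,500); balance $31,950 reallocated over remaining metered usage 4,638.
Redistributed shares: Nwosu 25,784.57 → $25,800; Chaudhri 6,165.43 → $6,150.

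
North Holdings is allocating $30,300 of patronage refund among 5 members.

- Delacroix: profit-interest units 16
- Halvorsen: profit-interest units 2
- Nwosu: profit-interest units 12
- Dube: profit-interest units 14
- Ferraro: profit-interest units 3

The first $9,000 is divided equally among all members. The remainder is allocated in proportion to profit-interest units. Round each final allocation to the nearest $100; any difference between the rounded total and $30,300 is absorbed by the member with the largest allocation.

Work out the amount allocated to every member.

Delacroix: $9,100 | Halvorsen: $2,700 | Nwosu: $7,200 | Dube: $8,100 | Ferraro: $3,200

Equal tier: $9,000 ÷ 5 = $1,800 apiece.
Remainder $21,300 by profit-interest units (total 47): Delacroix 7,251.06 → $7,300; Halvorsen 906.38 → $900; Nwosu 5,438.30 → $5,400; Dube 6,344.68 → $6,300; Ferraro 1,359.57 → $1,400.
Totals: Delacroix $1,800 + $7,300 = $9,100; Halvorsen $1,800 + $900 = $2,700; Nwosu $1,800 + $5,400 = $7,200; Dube $1,800 + $6,300 = $8,100; Ferraro $1,800 + $1,400 = $3,200.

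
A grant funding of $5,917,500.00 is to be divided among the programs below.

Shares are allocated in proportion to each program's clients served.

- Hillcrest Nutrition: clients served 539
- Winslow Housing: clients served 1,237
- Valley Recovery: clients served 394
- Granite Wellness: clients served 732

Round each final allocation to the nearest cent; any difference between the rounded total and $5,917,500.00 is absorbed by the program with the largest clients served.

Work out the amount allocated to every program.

Total clients served = 539 + 1,237 + 394 + 732 = 2,902.
Unrounded shares: Hillcrest Nutrition 1,099,080.8063; Winslow Housing 2,522,380.254997; Valley Recovery 803,409.7174; Granite Wellness 1,492,629.2212.
Rounded to nearest cent: Hillcrest Nutrition $1,099,080.81; Winslow Housing $2,522,380.25; Valley Recovery $803,409.72; Granite Wellness $1,492,629.22. Sum = $5,917,500.00.
Rounded total matches; no reconciliation needed.

Hillcrest Nutrition: $1,099,080.81 · Winslow Housing: $2,522,380.25 · Valley Recovery: $803,409.72 · Granite Wellness: $1,492,629.22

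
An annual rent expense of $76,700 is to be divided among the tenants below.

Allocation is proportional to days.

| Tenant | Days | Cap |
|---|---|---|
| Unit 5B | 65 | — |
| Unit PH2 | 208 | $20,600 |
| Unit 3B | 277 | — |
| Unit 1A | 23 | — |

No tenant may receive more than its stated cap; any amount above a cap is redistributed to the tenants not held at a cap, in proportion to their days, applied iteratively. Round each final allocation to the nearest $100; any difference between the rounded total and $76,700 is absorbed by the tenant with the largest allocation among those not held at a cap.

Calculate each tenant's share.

Unit 5B: $10,000 · Unit PH2: $20,600 · Unit 3B: $42,600 · Unit 1A: $3,500

Sum of days: 573.
Pro-rata shares before constraints: Unit 5B 8,700.70; Unit PH2 27,842.23; Unit 3B 37,078.36; Unit 1A 3,078.71.
Capped: Unit PH2 ($20,600); residual $56,100 reallocated over remaining days 365.
Shares after redistribution: Unit 5B 9,990.41 → $10,000; Unit 3B 42,574.52 → $42,600; Unit 1A 3,535.07 → $3,500.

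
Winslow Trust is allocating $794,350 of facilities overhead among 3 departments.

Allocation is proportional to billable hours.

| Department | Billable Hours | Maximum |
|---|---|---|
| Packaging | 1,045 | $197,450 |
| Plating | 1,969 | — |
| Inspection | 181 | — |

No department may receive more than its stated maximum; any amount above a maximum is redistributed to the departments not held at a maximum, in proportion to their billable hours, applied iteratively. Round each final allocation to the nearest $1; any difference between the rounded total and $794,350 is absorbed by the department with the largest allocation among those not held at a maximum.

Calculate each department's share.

Billable hours total: 3,195.
Unconstrained shares: Packaging 259,810.88; Plating 489,538.39; Inspection 45,000.74.
Capped: Packaging ($197,450); residual $596,900 reallocated over remaining billable hours 2,150.
Redistributed shares: Plating 546,649.35 → $546,649; Inspection 50,250.65 → $50,251.

Packaging: $197,450 · Plating: $546,649 · Inspection: $50,251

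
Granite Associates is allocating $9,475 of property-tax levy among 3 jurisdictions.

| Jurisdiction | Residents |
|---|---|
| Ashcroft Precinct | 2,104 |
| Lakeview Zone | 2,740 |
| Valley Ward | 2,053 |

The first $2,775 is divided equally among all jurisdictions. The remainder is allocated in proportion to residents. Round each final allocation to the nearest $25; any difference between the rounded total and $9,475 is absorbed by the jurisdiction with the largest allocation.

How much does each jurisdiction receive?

$2,775 shared equally gives $925 per jurisdiction.
Remainder $6,700 by residents (total 6,897): Ashcroft Precinct 2,043.90 → $2,050; Lakeview Zone 2,661.74 → $2,650; Valley Ward 1,994.36 → $2,000.
Totals: Ashcroft Precinct $925 + $2,050 = $2,975; Lakeview Zone $925 + $2,650 = $3,575; Valley Ward $925 + $2,000 = $2,925.

Ashcroft Precinct: $2,975 · Lakeview Zone: $3,575 · Valley Ward: $2,925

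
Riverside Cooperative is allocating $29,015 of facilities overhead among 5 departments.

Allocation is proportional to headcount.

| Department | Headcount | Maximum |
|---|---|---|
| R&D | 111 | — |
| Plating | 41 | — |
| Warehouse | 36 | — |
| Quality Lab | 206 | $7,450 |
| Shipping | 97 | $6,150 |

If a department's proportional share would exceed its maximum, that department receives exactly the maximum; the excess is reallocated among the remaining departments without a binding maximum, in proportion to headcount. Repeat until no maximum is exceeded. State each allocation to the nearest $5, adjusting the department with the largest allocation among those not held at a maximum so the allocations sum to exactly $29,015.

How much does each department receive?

Combined headcount = 491.
Pro-rata shares before constraints: R&D 6,559.40; Plating 2,422.84; Warehouse 2,127.37; Quality Lab 12,173.30; Shipping 5,732.09.
Cap binds for Quality Lab ($7,450); balance $21,565 reallocated over remaining headcount 285.
Cap binds for Shipping ($6,150); balance $15,415 reallocated over remaining headcount 188.
Redistributed shares: R&D 9,101.41 → $9,100; Plating 3,361.78 → $3,360; Warehouse 2,951.81 → $2,950.
Rounding difference +$5 applied to R&D → $9,105.

R&D: $9,105 | Plating: $3,360 | Warehouse: $2,950 | Quality Lab: $7,450 | Shipping: $6,150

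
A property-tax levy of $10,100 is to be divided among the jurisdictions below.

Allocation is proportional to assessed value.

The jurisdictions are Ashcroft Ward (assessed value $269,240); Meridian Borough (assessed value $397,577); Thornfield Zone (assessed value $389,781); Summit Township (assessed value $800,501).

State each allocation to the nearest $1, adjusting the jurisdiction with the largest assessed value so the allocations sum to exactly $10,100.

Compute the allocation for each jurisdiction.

Ashcroft Ward: $1,464; Meridian Borough: $2,162; Thornfield Zone: $2,120; Summit Township: $4,354

Total assessed value = 269,240 + 397,577 + 389,781 + 800,501 = 1,857,099.
Unrounded shares: Ashcroft Ward 1,464.29; Meridian Borough 2,162.26; Thornfield Zone 2,119.86; Summit Township 4,353.60.
After rounding ($1): Ashcroft Ward $1,464; Meridian Borough $2,162; Thornfield Zone $2,120; Summit Township $4,354. Sum = $10,100.
Rounded total matches; no reconciliation needed.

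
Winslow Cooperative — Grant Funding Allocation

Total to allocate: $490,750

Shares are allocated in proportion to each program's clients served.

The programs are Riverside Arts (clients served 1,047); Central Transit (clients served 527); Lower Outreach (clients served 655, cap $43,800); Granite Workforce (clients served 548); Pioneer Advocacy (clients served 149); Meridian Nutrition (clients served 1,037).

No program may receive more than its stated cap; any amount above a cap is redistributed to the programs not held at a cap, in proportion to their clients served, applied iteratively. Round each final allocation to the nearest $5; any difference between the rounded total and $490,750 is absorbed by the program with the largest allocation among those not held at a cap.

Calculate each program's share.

Riverside Arts: $141,465 | Central Transit: $71,205 | Lower Outreach: $43,800 | Granite Workforce: $74,040 | Pioneer Advocacy: $20,130 | Meridian Nutrition: $140,110

Clients served total: 3,963.
Proportional shares (ignoring caps): Riverside Arts 129,653.10; Central Transit 65,259.97; Lower Outreach 81,110.59; Granite Workforce 67,860.46; Pioneer Advocacy 18,451.11; Meridian Nutrition 128,414.77.
Held at cap: Lower Outreach ($43,800); balance $446,950 reallocated over remaining clients served 3,308.
Remaining shares: Riverside Arts 141,462.11 → $141,460; Central Transit 71,203.94 → $71,205; Granite Workforce 74,041.29 → $74,040; Pioneer Advocacy 20,131.67 → $20,130; Meridian Nutrition 140,110.99 → $140,110.
Rounding difference +$5 applied to Riverside Arts → $141,465.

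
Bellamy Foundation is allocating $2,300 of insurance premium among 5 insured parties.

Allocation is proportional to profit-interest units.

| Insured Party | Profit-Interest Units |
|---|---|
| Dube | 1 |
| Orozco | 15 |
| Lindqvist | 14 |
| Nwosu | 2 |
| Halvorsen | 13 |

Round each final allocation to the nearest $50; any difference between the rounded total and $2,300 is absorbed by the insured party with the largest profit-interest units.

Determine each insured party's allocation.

Dube: $50 · Orozco: $800 · Lindqvist: $700 · Nwosu: $100 · Halvorsen: $650

Total profit-interest units = 1 + 15 + 14 + 2 + 13 = 45.
Raw shares: Dube 51.11; Orozco 766.67; Lindqvist 715.56; Nwosu 102.22; Halvorsen 664.44.
At nearest $50: Dube $50; Orozco $750; Lindqvist $700; Nwosu $100; Halvorsen $650. Sum = $2,250.
Difference $2,300 − $2,250 = +$50 applied to largest profit-interest units (Orozco): Orozco becomes $800.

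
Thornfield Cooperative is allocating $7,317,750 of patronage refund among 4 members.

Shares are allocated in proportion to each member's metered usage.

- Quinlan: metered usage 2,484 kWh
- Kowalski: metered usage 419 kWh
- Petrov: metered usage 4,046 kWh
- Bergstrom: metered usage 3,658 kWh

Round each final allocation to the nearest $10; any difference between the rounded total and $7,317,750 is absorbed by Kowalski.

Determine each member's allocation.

Quinlan: $1,713,710 · Kowalski: $289,060 · Petrov: $2,791,330 · Bergstrom: $2,523,650

Total metered usage = 10,607.
Proportional shares: Quinlan 2,484/10,607 × $7,317,750 = 1,713,707.08; Kowalski 419/10,607 × $7,317,750 = 289,067.34; Petrov 4,046/10,607 × $7,317,750 = 2,791,328.04; Bergstrom 3,658/10,607 × $7,317,750 = 2,523,647.54.
At nearest $10: Quinlan $1,713,710; Kowalski $289,070; Petrov $2,791,330; Bergstrom $2,523,650. Sum = $7,317,760.
Difference $7,317,750 − $7,317,760 = −$10 applied to Kowalski: Kowalski becomes $289,060.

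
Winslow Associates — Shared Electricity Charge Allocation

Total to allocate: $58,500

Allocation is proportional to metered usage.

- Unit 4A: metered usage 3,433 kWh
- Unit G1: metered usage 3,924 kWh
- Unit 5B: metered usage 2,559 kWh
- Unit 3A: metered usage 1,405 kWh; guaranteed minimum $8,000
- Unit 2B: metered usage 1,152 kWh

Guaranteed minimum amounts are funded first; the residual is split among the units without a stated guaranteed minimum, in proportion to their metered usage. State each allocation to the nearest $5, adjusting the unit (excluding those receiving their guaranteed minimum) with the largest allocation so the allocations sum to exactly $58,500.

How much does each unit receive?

Fund the minimums — Unit 3A $8,000. Balance $50,500.
Balance split over remaining metered usage 11,068: Unit 4A 15,663.76 → $15,665; Unit G1 17,904.05 → $17,905; Unit 5B 11,675.96 → $11,675; Unit 2B 5,256.23 → $5,255.

Unit 4A: $15,665 | Unit G1: $17,905 | Unit 5B: $11,675 | Unit 3A: $8,000 | Unit 2B: $5,255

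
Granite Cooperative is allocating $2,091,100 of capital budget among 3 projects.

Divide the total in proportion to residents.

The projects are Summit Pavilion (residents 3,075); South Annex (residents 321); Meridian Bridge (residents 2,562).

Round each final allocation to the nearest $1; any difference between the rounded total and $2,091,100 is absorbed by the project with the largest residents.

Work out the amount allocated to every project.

Summit Pavilion: $1,079,244 · South Annex: $112,662 · Meridian Bridge: $899,194

Sum of residents: 5,958.
Proportional shares: Summit Pavilion 3,075/5,958 × $2,091,100 = 1,079,243.45; South Annex 321/5,958 × $2,091,100 = 112,662.49; Meridian Bridge 2,562/5,958 × $2,091,100 = 899,194.06.
After rounding ($1): Summit Pavilion $1,079,243; South Annex $112,662; Meridian Bridge $899,194. Sum = $2,091,099.
Difference $2,091,100 − $2,091,099 = +$1 applied to largest residents (Summit Pavilion): Summit Pavilion becomes $1,079,244.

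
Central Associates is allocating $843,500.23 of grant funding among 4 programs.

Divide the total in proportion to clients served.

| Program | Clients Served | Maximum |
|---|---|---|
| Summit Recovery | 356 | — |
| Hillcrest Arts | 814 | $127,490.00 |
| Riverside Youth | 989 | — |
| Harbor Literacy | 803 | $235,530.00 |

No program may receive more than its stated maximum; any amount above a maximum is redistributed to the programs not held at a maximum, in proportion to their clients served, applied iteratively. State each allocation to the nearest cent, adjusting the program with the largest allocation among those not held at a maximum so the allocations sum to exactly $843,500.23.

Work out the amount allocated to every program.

Clients served total: 2,962.
Pro-rata shares before constraints: Summit Recovery 101,379.5010; Hillcrest Arts 231,805.9376; Riverside Youth 281,641.3665; Harbor Literacy 228,673.4249.
Cap binds for Hillcrest Arts ($127,490.00); residual $716,010.23 reallocated over remaining clients served 2,148.
Cap binds for Harbor Literacy ($235,530.00); residual $480,480.23 reallocated over remaining clients served 1,345.
Redistributed shares: Summit Recovery 127,175.4363 → $127,175.44; Riverside Youth 353,304.7937 → $353,304.79.

Summit Recovery: $127,175.44 · Hillcrest Arts: $127,490.00 · Riverside Youth: $353,304.79 · Harbor Literacy: $235,530.00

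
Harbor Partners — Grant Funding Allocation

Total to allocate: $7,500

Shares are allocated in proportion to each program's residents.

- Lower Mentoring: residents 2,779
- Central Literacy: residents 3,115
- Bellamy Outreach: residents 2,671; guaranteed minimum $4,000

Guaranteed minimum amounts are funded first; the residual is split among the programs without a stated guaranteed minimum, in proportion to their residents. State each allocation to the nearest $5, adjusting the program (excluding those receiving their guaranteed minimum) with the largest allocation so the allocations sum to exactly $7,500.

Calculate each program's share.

Minimums first: Bellamy Outreach $4,000. Remaining pool $3,500.
Remaining pool split over remaining residents 5,894: Lower Mentoring 1,650.24 → $1,650; Central Literacy 1,849.76 → $1,850.

Lower Mentoring: $1,650; Central Literacy: $1,850; Bellamy Outreach: $4,000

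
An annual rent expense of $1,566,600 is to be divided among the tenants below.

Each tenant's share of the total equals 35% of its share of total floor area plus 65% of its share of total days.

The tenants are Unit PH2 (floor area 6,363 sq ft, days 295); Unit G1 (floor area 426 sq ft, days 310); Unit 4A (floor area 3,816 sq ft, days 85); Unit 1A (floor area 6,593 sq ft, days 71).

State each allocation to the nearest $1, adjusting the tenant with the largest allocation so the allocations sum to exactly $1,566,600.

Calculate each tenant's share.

Totals — floor area 17,198, days 761.
Composite weights (35% floor area + 65% days): Unit PH2 0.3815; Unit G1 0.2735; Unit 4A 0.1503; Unit 1A 0.1948.
Raw shares: Unit PH2 597,604.32; Unit G1 428,391.15; Unit 4A 235,400.5005; Unit 1A 305,204.03.
At nearest $1: Unit PH2 $597,604; Unit G1 $428,391; Unit 4A $235,401; Unit 1A $305,204. Sum = $1,566,600.
No rounding difference to absorb.

Unit PH2: $597,604; Unit G1: $428,391; Unit 4A: $235,401; Unit 1A: $305,204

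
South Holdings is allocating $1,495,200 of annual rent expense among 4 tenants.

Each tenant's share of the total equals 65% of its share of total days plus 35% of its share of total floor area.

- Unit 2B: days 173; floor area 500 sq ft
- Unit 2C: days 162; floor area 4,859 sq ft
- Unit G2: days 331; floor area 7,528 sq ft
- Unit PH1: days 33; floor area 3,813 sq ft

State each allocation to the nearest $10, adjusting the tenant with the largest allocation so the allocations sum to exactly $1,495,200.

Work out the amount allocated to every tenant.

Unit 2B: $256,210 · Unit 2C: $377,510 · Unit G2: $696,110 · Unit PH1: $165,370

Totals — days 699, floor area 16,700.
Blended shares (65% days + 35% floor area): Unit 2B 0.1714; Unit 2C 0.2525; Unit G2 0.4656; Unit PH1 0.1106.
Unrounded shares: Unit 2B 256,205.09; Unit 2C 377,506.76; Unit G2 696,119.23; Unit PH1 165,368.92.
Rounded to nearest $10: Unit 2B $256,210; Unit 2C $377,510; Unit G2 $696,120; Unit PH1 $165,370. Sum = $1,495,210.
Difference $1,495,200 − $1,495,210 = −$10 applied to largest allocation (Unit G2): Unit G2 becomes $696,110.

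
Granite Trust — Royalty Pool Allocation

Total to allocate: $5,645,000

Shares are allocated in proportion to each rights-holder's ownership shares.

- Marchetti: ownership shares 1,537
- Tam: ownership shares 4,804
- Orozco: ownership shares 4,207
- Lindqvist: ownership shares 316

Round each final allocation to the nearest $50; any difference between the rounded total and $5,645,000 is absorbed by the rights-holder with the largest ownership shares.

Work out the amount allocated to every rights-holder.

Marchetti: $798,650; Tam: $2,496,150; Orozco: $2,186,000; Lindqvist: $164,200

Sum of ownership shares: 10,864.
Proportional shares: Marchetti 1,537/10,864 × $5,645,000 = 798,634.48; Tam 4,804/10,864 × $5,645,000 = 2,496,187.41; Orozco 4,207/10,864 × $5,645,000 = 2,185,982.60; Lindqvist 316/10,864 × $5,645,000 = 164,195.51.
After rounding ($50): Marchetti $798,650; Tam $2,496,200; Orozco $2,186,000; Lindqvist $164,200. Sum = $5,645,050.
Difference $5,645,000 − $5,645,050 = −$50 applied to largest ownership shares (Tam): Tam becomes $2,496,150.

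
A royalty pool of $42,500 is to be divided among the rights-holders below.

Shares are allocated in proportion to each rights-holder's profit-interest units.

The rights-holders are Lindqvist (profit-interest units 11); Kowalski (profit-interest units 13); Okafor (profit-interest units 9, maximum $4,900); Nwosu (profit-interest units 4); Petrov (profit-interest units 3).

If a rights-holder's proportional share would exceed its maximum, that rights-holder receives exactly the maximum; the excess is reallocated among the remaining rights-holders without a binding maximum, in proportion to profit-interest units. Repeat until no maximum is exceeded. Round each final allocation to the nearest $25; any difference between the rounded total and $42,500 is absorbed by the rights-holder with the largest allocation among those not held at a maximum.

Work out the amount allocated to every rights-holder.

Profit-interest units total: 40.
Unconstrained shares: Lindqvist 11,687.50; Kowalski 13,812.50; Okafor 9,562.50; Nwosu 4,250.00; Petrov 3,187.50.
Cap binds for Okafor ($4,900); remaining pool $37,600 reallocated over remaining profit-interest units 31.
Redistributed shares: Lindqvist 13,341.94 → $13,350; Kowalski 15,767.74 → $15,775; Nwosu 4,851.61 → $4,850; Petrov 3,638.71 → $3,650.
Rounding difference −$25 applied to Kowalski → $15,750.

Lindqvist: $13,350 · Kowalski: $15,750 · Okafor: $4,900 · Nwosu: $4,850 · Petrov: $3,650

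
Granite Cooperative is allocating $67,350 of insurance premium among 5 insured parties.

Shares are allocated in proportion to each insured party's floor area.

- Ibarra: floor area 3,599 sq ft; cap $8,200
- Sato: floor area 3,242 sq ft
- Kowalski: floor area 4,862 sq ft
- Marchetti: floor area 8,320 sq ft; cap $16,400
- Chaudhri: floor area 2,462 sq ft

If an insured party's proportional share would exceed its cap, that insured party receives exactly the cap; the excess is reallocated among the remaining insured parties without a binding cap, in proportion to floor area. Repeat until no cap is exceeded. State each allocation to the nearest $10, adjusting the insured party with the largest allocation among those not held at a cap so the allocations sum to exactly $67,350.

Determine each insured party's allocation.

Floor area total: 22,485.
Unconstrained shares: Ibarra 10,780.19; Sato 9,710.86; Kowalski 14,563.30; Marchetti 24,921.15; Chaudhri 7,374.50.
Cap binds for Ibarra ($8,200), Marchetti ($16,400); remaining pool $42,750 reallocated over remaining floor area 10,566.
Redistributed shares: Sato 13,117.12 → $13,120; Kowalski 19,671.64 → $19,670; Chaudhri 9,961.24 → $9,960.

Ibarra: $8,200 | Sato: $13,120 | Kowalski: $19,670 | Marchetti: $16,400 | Chaudhri: $9,960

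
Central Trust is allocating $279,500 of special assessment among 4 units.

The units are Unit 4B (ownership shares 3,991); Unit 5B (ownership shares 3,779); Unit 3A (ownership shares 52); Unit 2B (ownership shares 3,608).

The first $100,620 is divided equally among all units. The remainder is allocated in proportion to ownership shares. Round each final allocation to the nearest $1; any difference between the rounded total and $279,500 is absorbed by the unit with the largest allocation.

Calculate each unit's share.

Unit 4B: $87,614 · Unit 5B: $84,297 · Unit 3A: $25,969 · Unit 2B: $81,620

$100,620 shared equally gives $25,155 per unit.
Remainder $178,880 by ownership shares (total 11,430): Unit 4B 62,459.32 → $62,459; Unit 5B 59,141.52 → $59,142; Unit 3A 813.80 → $814; Unit 2B 56,465.36 → $56,465.
Totals: Unit 4B $25,155 + $62,459 = $87,614; Unit 5B $25,155 + $59,142 = $84,297; Unit 3A $25,155 + $814 = $25,969; Unit 2B $25,155 + $56,465 = $81,620.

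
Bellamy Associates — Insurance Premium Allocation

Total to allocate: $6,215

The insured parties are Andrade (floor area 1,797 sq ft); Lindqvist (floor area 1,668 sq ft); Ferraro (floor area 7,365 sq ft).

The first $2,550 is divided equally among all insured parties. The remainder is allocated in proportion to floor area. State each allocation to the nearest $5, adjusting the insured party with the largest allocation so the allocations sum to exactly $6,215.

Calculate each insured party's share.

First tranche $2,550 split equally: $850 each.
Remainder $3,665 by floor area (total 10,830): Andrade 608.13 → $610; Lindqvist 564.47 → $565; Ferraro 2,492.40 → $2,490.
Totals: Andrade $850 + $610 = $1,460; Lindqvist $850 + $565 = $1,415; Ferraro $850 + $2,490 = $3,340.

Andrade: $1,460 | Lindqvist: $1,415 | Ferraro: $3,340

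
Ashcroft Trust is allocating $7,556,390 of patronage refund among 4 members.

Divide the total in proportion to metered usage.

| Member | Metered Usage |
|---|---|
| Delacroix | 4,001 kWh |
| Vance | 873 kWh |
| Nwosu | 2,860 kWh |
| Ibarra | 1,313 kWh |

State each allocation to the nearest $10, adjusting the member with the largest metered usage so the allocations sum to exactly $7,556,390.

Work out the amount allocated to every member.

Total metered usage = 4,001 + 873 + 2,860 + 1,313 = 9,047.
Unrounded shares: Delacroix 3,341,783.62; Vance 729,161.98; Nwosu 2,388,778.09; Ibarra 1,096,666.31.
After rounding ($10): Delacroix $3,341,780; Vance $729,160; Nwosu $2,388,780; Ibarra $1,096,670. Sum = $7,556,390.
Rounded total matches; no reconciliation needed.

Delacroix: $3,341,780 | Vance: $729,160 | Nwosu: $2,388,780 | Ibarra: $1,096,670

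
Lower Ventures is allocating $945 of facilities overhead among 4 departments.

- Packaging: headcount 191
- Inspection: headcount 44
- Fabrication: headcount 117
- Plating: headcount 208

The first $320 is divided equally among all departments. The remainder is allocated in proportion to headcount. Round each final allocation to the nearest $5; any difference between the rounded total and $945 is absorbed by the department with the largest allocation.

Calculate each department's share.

Packaging: $295; Inspection: $130; Fabrication: $210; Plating: $310

Equal tier: $320 ÷ 4 = $80 apiece.
Remainder $625 by headcount (total 560): Packaging 213.17 → $215; Inspection 49.11 → $50; Fabrication 130.58 → $130; Plating 232.14 → $230.
Totals: Packaging $80 + $215 = $295; Inspection $80 + $50 = $130; Fabrication $80 + $130 = $210; Plating $80 + $230 = $310.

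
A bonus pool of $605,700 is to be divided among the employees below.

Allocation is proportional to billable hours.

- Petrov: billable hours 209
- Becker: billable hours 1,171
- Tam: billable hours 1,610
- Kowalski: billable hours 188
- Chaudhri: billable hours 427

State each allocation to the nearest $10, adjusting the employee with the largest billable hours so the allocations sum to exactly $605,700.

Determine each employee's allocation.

Total billable hours = 3,605.
Raw shares: Petrov 209/3,605 × $605,700 = 35,115.48; Becker 1,171/3,605 × $605,700 = 196,747.49; Tam 1,610/3,605 × $605,700 = 270,506.80; Kowalski 188/3,605 × $605,700 = 31,587.13; Chaudhri 427/3,605 × $605,700 = 71,743.11.
Rounded to nearest $10: Petrov $35,120; Becker $196,750; Tam $270,510; Kowalski $31,590; Chaudhri $71,740. Sum = $605,710.
Difference $605,700 − $605,710 = −$10 applied to largest billable hours (Tam): Tam becomes $270,500.

Petrov: $35,120; Becker: $196,750; Tam: $270,500; Kowalski: $31,590; Chaudhri: $71,740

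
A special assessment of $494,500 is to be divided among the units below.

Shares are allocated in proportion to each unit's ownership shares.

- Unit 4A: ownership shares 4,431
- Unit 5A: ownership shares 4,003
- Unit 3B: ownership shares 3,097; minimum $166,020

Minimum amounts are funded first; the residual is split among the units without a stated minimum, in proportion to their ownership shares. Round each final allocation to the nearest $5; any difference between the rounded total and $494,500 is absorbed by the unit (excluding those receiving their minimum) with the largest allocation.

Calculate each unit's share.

Guaranteed amounts: Unit 3B $166,020. Balance $328,480.
Balance split over remaining ownership shares 8,434: Unit 4A 172,574.68 → $172,575; Unit 5A 155,905.32 → $155,905.

Unit 4A: $172,575 | Unit 5A: $155,905 | Unit 3B: $166,020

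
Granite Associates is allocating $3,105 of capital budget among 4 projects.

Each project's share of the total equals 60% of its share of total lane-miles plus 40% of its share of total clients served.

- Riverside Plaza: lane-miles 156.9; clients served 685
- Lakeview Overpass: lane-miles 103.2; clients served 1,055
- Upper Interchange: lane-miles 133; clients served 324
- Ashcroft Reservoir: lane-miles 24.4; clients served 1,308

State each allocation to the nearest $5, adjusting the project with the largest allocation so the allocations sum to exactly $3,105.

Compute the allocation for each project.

Riverside Plaza: $950 · Lakeview Overpass: $850 · Upper Interchange: $715 · Ashcroft Reservoir: $590

Lane-miles total 417.5; clients served total 3,372.
Combined weights (60% lane-miles + 40% clients served): Riverside Plaza 0.3067; Lakeview Overpass 0.2735; Upper Interchange 0.2296; Ashcroft Reservoir 0.1902.
Proportional shares: Riverside Plaza 952.44; Lakeview Overpass 849.09; Upper Interchange 712.82; Ashcroft Reservoir 590.65.
At nearest $5: Riverside Plaza $950; Lakeview Overpass $850; Upper Interchange $715; Ashcroft Reservoir $590. Sum = $3,105.
Sum already equals the total — no adjustment.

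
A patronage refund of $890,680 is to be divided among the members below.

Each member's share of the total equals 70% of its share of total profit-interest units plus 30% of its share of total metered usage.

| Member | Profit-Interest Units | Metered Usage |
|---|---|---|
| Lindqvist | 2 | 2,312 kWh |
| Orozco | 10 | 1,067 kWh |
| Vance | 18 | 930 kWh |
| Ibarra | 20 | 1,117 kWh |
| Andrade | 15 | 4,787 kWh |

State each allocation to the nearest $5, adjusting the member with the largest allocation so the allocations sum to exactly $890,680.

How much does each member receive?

Lindqvist: $79,675; Orozco: $123,835; Vance: $196,985; Ibarra: $221,065; Andrade: $269,120

Profit-interest units total 65; metered usage total 10,213.
Combined weights (70% profit-interest units + 30% metered usage): Lindqvist 0.0895; Orozco 0.1390; Vance 0.2212; Ibarra 0.2482; Andrade 0.3022.
Pro-rata amounts: Lindqvist 79,673.02; Orozco 123,835.44; Vance 196,986.60; Ibarra 221,062.98; Andrade 269,121.96.
Rounded to nearest $5: Lindqvist $79,675; Orozco $123,835; Vance $196,985; Ibarra $221,065; Andrade $269,120. Sum = $890,680.
Rounded total matches; no reconciliation needed.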